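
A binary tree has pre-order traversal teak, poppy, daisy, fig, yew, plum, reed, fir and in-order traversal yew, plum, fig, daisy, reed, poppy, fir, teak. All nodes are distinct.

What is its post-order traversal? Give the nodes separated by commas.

The first element of pre-order is the root; it splits in-order into left and right subtrees.
Root teak: left subtree has 7 nodes {yew, plum, fig, daisy, reed, poppy, fir}, right has 0 { }.
  Root poppy: left subtree has 5 nodes {yew, plum, fig, daisy, reed}, right has 1 {fir}.
    Root daisy: left subtree has 3 nodes {yew, plum, fig}, right has 1 {reed}.
      Root fig: left subtree has 2 nodes {yew, plum}, right has 0 { }.
        Root yew: left subtree has 0 nodes { }, right has 1 {plum}.

plum, yew, fig, reed, daisy, fir, poppy, teak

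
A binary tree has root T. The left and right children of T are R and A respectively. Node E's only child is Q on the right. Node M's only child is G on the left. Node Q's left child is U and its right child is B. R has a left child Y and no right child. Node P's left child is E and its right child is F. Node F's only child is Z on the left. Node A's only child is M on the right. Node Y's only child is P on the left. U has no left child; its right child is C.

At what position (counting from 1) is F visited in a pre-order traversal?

10

Pre-order visits the node, then its left subtree, then its right subtree.
Visit T.
At T: go left to R.
  Visit R.
  At R: go left to Y.
    Visit Y.
    At Y: go left to P.
      Visit P.
      At P: go left to E.
        Visit E.
        At E: no left child.
        At E: go right to Q.
          Visit Q.
          At Q: go left to U.
            Visit U.
            At U: no left child.
            At U: go right to C.
              C is a leaf — visit C.
          At Q: go right to B.
            B is a leaf — visit B.
      At P: go right to F.
        Visit F.
        At F: go left to Z.
          Z is a leaf — visit Z.
        At F: no right child.
    At Y: no right child.
  At R: no right child.
At T: go right to A.
  Visit A.
  At A: no left child.
  At A: go right to M.
    Visit M.
    At M: go left to G.
      G is a leaf — visit G.
    At M: no right child.
Full pre-order sequence: T, R, Y, P, E, Q, U, C, B, F, Z, A, M, G.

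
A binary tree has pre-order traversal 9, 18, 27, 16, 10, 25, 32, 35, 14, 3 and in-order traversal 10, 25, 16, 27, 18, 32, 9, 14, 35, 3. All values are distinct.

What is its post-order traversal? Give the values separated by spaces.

The first element of pre-order is the root; it splits in-order into left and right subtrees.
Root 9: left subtree has 6 nodes {10, 25, 16, 27, 18, 32}, right has 3 {14, 35, 3}.
  Root 18: left subtree has 4 nodes {10, 25, 16, 27}, right has 1 {32}.
    Root 27: left subtree has 3 nodes {10, 25, 16}, right has 0 { }.
      Root 16: left subtree has 2 nodes {10, 25}, right has 0 { }.
        Root 10: left subtree has 0 nodes { }, right has 1 {25}.
  Root 35: left subtree has 1 node {14}, right has 1 {3}.

25 10 16 27 32 18 14 3 35 9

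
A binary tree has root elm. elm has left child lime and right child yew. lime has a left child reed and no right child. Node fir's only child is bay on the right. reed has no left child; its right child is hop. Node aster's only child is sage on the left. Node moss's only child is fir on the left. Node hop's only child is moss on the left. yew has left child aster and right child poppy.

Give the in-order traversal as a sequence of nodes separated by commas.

In-order visits the left subtree, then the node, then the right subtree.
At elm: go left to lime.
  At lime: go left to reed.
    At reed: no left child.
    Visit reed.
    At reed: go right to hop.
      At hop: go left to moss.
        At moss: go left to fir.
          At fir: no left child.
          Visit fir.
          At fir: go right to bay.
            bay is a leaf — visit bay.
        Visit moss.
        At moss: no right child.
      Visit hop.
      At hop: no right child.
  Visit lime.
  At lime: no right child.
Visit elm.
At elm: go right to yew.
  At yew: go left to aster.
    At aster: go left to sage.
      sage is a leaf — visit sage.
    Visit aster.
    At aster: no right child.
  Visit yew.
  At yew: go right to poppy.
    poppy is a leaf — visit poppy.

reed, fir, bay, moss, hop, lime, elm, sage, aster, yew, poppy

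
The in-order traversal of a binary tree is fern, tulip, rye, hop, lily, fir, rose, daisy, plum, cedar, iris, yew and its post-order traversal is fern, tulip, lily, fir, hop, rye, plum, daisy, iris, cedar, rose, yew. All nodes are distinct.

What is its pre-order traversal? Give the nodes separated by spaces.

The last element of post-order is the root; it splits in-order into left and right subtrees.
Root yew: left subtree has 11 nodes {fern, tulip, rye, hop, lily, fir, rose, daisy, plum, cedar, iris}, right has 0 { }.
  Root rose: left subtree has 6 nodes {fern, tulip, rye, hop, lily, fir}, right has 4 {daisy, plum, cedar, iris}.
    Root rye: left subtree has 2 nodes {fern, tulip}, right has 3 {hop, lily, fir}.
      Root tulip: left subtree has 1 node {fern}, right has 0 { }.
      Root hop: left subtree has 0 nodes { }, right has 2 {lily, fir}.
        Root fir: left subtree has 1 node {lily}, right has 0 { }.
    Root cedar: left subtree has 2 nodes {daisy, plum}, right has 1 {iris}.
      Root daisy: left subtree has 0 nodes { }, right has 1 {plum}.

yew rose rye tulip fern hop fir lily cedar daisy plum iris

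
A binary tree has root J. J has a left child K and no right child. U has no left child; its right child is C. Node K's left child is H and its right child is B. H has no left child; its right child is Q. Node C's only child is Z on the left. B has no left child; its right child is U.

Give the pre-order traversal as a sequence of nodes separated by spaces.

Pre-order visits the node, then its left subtree, then its right subtree.
Visit J.
At J: go left to K.
  Visit K.
  At K: go left to H.
    Visit H.
    At H: no left child.
    At H: go right to Q.
      Q is a leaf — visit Q.
  At K: go right to B.
    Visit B.
    At B: no left child.
    At B: go right to U.
      Visit U.
      At U: no left child.
      At U: go right to C.
        Visit C.
        At C: go left to Z.
          Z is a leaf — visit Z.
        At C: no right child.
At J: no right child.

J K H Q B U C Z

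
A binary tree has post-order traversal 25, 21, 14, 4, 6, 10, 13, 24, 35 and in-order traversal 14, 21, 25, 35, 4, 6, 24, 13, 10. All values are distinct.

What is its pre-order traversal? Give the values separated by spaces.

The last element of post-order is the root; it splits in-order into left and right subtrees.
Root 35: left subtree has 3 nodes {14, 21, 25}, right has 5 {4, 6, 24, 13, 10}.
  Root 14: left subtree has 0 nodes { }, right has 2 {21, 25}.
    Root 21: left subtree has 0 nodes { }, right has 1 {25}.
  Root 24: left subtree has 2 nodes {4, 6}, right has 2 {13, 10}.
    Root 6: left subtree has 1 node {4}, right has 0 { }.
    Root 13: left subtree has 0 nodes { }, right has 1 {10}.

35 14 21 25 24 6 4 13 10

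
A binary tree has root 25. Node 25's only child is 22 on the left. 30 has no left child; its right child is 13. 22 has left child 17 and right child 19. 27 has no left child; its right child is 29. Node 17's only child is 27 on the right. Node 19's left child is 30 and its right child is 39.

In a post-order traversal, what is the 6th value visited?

39

Post-order visits the left subtree, then the right subtree, then the node.
At 25: go left to 22.
  At 22: go left to 17.
    At 17: no left child.
    At 17: go right to 27.
      At 27: no left child.
      At 27: go right to 29.
        29 is a leaf — visit 29.
      Visit 27.
    Visit 17.
  At 22: go right to 19.
    At 19: go left to 30.
      At 30: no left child.
      At 30: go right to 13.
        13 is a leaf — visit 13.
      Visit 30.
    At 19: go right to 39.
      39 is a leaf — visit 39.
    Visit 19.
  Visit 22.
At 25: no right child.
Visit 25.
Full post-order sequence: 29, 27, 17, 13, 30, 39, 19, 22, 25.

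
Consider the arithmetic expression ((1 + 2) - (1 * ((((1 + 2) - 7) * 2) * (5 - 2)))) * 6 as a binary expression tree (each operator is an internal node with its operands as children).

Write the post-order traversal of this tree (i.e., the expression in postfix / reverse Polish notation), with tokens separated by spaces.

Post-order on an expression tree gives postfix notation: for each operator, emit left operand, right operand, then the operator.

1 2 + 1 1 2 + 7 - 2 * 5 2 - * * - 6 *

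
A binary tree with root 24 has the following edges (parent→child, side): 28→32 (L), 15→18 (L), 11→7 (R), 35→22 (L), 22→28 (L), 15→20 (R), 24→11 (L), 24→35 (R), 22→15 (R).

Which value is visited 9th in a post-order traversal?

Post-order visits the left subtree, then the right subtree, then the node.
At 24: go left to 11.
  At 11: no left child.
  At 11: go right to 7.
    7 is a leaf — visit 7.
  Visit 11.
At 24: go right to 35.
  At 35: go left to 22.
    At 22: go left to 28.
      At 28: go left to 32.
        32 is a leaf — visit 32.
      At 28: no right child.
      Visit 28.
    At 22: go right to 15.
      At 15: go left to 18.
        18 is a leaf — visit 18.
      At 15: go right to 20.
        20 is a leaf — visit 20.
      Visit 15.
    Visit 22.
  At 35: no right child.
  Visit 35.
Visit 24.
Full post-order sequence: 7, 11, 32, 28, 18, 20, 15, 22, 35, 24.

35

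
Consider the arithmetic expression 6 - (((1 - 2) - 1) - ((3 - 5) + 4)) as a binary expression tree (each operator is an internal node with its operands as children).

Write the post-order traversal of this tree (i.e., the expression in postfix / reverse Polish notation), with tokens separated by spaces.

Post-order on an expression tree gives postfix notation: for each operator, emit left operand, right operand, then the operator.

6 1 2 - 1 - 3 5 - 4 + - -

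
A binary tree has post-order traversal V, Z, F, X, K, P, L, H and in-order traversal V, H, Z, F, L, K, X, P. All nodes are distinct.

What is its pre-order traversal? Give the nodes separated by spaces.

H V L F Z P K X

The last element of post-order is the root; it splits in-order into left and right subtrees.
Root H: left subtree has 1 node {V}, right has 6 {Z, F, L, K, X, P}.
  Root L: left subtree has 2 nodes {Z, F}, right has 3 {K, X, P}.
    Root F: left subtree has 1 node {Z}, right has 0 { }.
    Root P: left subtree has 2 nodes {K, X}, right has 0 { }.
      Root K: left subtree has 0 nodes { }, right has 1 {X}.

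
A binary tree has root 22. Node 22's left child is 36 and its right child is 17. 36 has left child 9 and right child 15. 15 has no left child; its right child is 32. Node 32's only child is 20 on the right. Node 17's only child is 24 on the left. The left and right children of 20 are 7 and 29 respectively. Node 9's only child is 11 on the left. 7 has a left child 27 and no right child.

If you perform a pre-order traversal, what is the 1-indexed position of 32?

Pre-order visits the node, then its left subtree, then its right subtree.
Visit 22.
At 22: go left to 36.
  Visit 36.
  At 36: go left to 9.
    Visit 9.
    At 9: go left to 11.
      11 is a leaf — visit 11.
    At 9: no right child.
  At 36: go right to 15.
    Visit 15.
    At 15: no left child.
    At 15: go right to 32.
      Visit 32.
      At 32: no left child.
      At 32: go right to 20.
        Visit 20.
        At 20: go left to 7.
          Visit 7.
          At 7: go left to 27.
            27 is a leaf — visit 27.
          At 7: no right child.
        At 20: go right to 29.
          29 is a leaf — visit 29.
At 22: go right to 17.
  Visit 17.
  At 17: go left to 24.
    24 is a leaf — visit 24.
  At 17: no right child.
Full pre-order sequence: 22, 36, 9, 11, 15, 32, 20, 7, 27, 29, 17, 24.

6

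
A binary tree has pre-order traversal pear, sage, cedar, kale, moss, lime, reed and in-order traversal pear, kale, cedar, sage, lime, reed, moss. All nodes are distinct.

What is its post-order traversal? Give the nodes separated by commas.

The first element of pre-order is the root; it splits in-order into left and right subtrees.
Root pear: left subtree has 0 nodes { }, right has 6 {kale, cedar, sage, lime, reed, moss}.
  Root sage: left subtree has 2 nodes {kale, cedar}, right has 3 {lime, reed, moss}.
    Root cedar: left subtree has 1 node {kale}, right has 0 { }.
    Root moss: left subtree has 2 nodes {lime, reed}, right has 0 { }.
      Root lime: left subtree has 0 nodes { }, right has 1 {reed}.

kale, cedar, reed, lime, moss, sage, pear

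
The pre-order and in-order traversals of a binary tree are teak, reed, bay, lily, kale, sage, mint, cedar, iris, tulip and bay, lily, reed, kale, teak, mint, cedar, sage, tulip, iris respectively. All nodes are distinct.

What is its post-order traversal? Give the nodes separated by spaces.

The first element of pre-order is the root; it splits in-order into left and right subtrees.
Root teak: left subtree has 4 nodes {bay, lily, reed, kale}, right has 5 {mint, cedar, sage, tulip, iris}.
  Root reed: left subtree has 2 nodes {bay, lily}, right has 1 {kale}.
    Root bay: left subtree has 0 nodes { }, right has 1 {lily}.
  Root sage: left subtree has 2 nodes {mint, cedar}, right has 2 {tulip, iris}.
    Root mint: left subtree has 0 nodes { }, right has 1 {cedar}.
    Root iris: left subtree has 1 node {tulip}, right has 0 { }.

lily bay kale reed cedar mint tulip iris sage teak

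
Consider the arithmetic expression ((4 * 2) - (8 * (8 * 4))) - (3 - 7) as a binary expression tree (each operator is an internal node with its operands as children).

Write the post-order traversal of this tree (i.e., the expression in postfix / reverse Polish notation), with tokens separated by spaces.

Post-order on an expression tree gives postfix notation: for each operator, emit left operand, right operand, then the operator.

4 2 * 8 8 4 * * - 3 7 - -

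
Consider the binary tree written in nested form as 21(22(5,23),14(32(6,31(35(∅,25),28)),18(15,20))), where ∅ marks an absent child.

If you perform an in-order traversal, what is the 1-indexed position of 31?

9

In-order visits the left subtree, then the node, then the right subtree.
At 21: go left to 22.
  At 22: go left to 5.
    5 is a leaf — visit 5.
  Visit 22.
  At 22: go right to 23.
    23 is a leaf — visit 23.
Visit 21.
At 21: go right to 14.
  At 14: go left to 32.
    At 32: go left to 6.
      6 is a leaf — visit 6.
    Visit 32.
    At 32: go right to 31.
      At 31: go left to 35.
        At 35: no left child.
        Visit 35.
        At 35: go right to 25.
          25 is a leaf — visit 25.
      Visit 31.
      At 31: go right to 28.
        28 is a leaf — visit 28.
  Visit 14.
  At 14: go right to 18.
    At 18: go left to 15.
      15 is a leaf — visit 15.
    Visit 18.
    At 18: go right to 20.
      20 is a leaf — visit 20.
Full in-order sequence: 5, 22, 23, 21, 6, 32, 35, 25, 31, 28, 14, 15, 18, 20.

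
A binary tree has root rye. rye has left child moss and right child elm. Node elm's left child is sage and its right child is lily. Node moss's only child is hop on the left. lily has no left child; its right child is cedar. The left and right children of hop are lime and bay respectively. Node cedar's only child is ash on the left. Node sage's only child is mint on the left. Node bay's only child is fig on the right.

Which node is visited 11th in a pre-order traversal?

cedar

Pre-order visits the node, then its left subtree, then its right subtree.
Visit rye.
At rye: go left to moss.
  Visit moss.
  At moss: go left to hop.
    Visit hop.
    At hop: go left to lime.
      lime is a leaf — visit lime.
    At hop: go right to bay.
      Visit bay.
      At bay: no left child.
      At bay: go right to fig.
        fig is a leaf — visit fig.
  At moss: no right child.
At rye: go right to elm.
  Visit elm.
  At elm: go left to sage.
    Visit sage.
    At sage: go left to mint.
      mint is a leaf — visit mint.
    At sage: no right child.
  At elm: go right to lily.
    Visit lily.
    At lily: no left child.
    At lily: go right to cedar.
      Visit cedar.
      At cedar: go left to ash.
        ash is a leaf — visit ash.
      At cedar: no right child.
Full pre-order sequence: rye, moss, hop, lime, bay, fig, elm, sage, mint, lily, cedar, ash.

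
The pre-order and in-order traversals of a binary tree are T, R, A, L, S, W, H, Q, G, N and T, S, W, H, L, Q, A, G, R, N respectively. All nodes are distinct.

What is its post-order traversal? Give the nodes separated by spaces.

H W S Q L G A N R T

The first element of pre-order is the root; it splits in-order into left and right subtrees.
Root T: left subtree has 0 nodes { }, right has 9 {S, W, H, L, Q, A, G, R, N}.
  Root R: left subtree has 7 nodes {S, W, H, L, Q, A, G}, right has 1 {N}.
    Root A: left subtree has 5 nodes {S, W, H, L, Q}, right has 1 {G}.
      Root L: left subtree has 3 nodes {S, W, H}, right has 1 {Q}.
        Root S: left subtree has 0 nodes { }, right has 2 {W, H}.
          Root W: left subtree has 0 nodes { }, right has 1 {H}.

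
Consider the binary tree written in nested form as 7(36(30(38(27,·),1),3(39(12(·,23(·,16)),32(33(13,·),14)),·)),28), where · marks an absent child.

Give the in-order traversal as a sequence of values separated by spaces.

27 38 30 1 36 12 23 16 39 13 33 32 14 3 7 28

In-order visits the left subtree, then the node, then the right subtree.
At 7: go left to 36.
  At 36: go left to 30.
    At 30: go left to 38.
      At 38: go left to 27.
        27 is a leaf — visit 27.
      Visit 38.
      At 38: no right child.
    Visit 30.
    At 30: go right to 1.
      1 is a leaf — visit 1.
  Visit 36.
  At 36: go right to 3.
    At 3: go left to 39.
      At 39: go left to 12.
        At 12: no left child.
        Visit 12.
        At 12: go right to 23.
          At 23: no left child.
          Visit 23.
          At 23: go right to 16.
            16 is a leaf — visit 16.
      Visit 39.
      At 39: go right to 32.
        At 32: go left to 33.
          At 33: go left to 13.
            13 is a leaf — visit 13.
          Visit 33.
          At 33: no right child.
        Visit 32.
        At 32: go right to 14.
          14 is a leaf — visit 14.
    Visit 3.
    At 3: no right child.
Visit 7.
At 7: go right to 28.
  28 is a leaf — visit 28.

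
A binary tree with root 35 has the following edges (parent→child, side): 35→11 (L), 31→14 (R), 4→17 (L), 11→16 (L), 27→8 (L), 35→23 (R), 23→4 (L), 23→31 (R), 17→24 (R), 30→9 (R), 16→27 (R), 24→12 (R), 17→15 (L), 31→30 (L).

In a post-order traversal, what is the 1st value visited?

8

Post-order visits the left subtree, then the right subtree, then the node.
At 35: go left to 11.
  At 11: go left to 16.
    At 16: no left child.
    At 16: go right to 27.
      At 27: go left to 8.
        8 is a leaf — visit 8.
      At 27: no right child.
      Visit 27.
    Visit 16.
  At 11: no right child.
  Visit 11.
At 35: go right to 23.
  At 23: go left to 4.
    At 4: go left to 17.
      At 17: go left to 15.
        15 is a leaf — visit 15.
      At 17: go right to 24.
        At 24: no left child.
        At 24: go right to 12.
          12 is a leaf — visit 12.
        Visit 24.
      Visit 17.
    At 4: no right child.
    Visit 4.
  At 23: go right to 31.
    At 31: go left to 30.
      At 30: no left child.
      At 30: go right to 9.
        9 is a leaf — visit 9.
      Visit 30.
    At 31: go right to 14.
      14 is a leaf — visit 14.
    Visit 31.
  Visit 23.
Visit 35.
Full post-order sequence: 8, 27, 16, 11, 15, 12, 24, 17, 4, 9, 30, 14, 31, 23, 35.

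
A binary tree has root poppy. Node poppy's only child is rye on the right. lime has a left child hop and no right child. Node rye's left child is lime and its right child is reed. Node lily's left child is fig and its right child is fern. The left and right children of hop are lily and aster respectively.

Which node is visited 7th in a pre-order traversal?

Pre-order visits the node, then its left subtree, then its right subtree.
Visit poppy.
At poppy: no left child.
At poppy: go right to rye.
  Visit rye.
  At rye: go left to lime.
    Visit lime.
    At lime: go left to hop.
      Visit hop.
      At hop: go left to lily.
        Visit lily.
        At lily: go left to fig.
          fig is a leaf — visit fig.
        At lily: go right to fern.
          fern is a leaf — visit fern.
      At hop: go right to aster.
        aster is a leaf — visit aster.
    At lime: no right child.
  At rye: go right to reed.
    reed is a leaf — visit reed.
Full pre-order sequence: poppy, rye, lime, hop, lily, fig, fern, aster, reed.

fern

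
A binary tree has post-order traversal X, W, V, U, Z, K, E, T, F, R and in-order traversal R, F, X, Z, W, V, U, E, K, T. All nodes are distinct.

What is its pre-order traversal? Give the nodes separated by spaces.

R F T E Z X U V W K

The last element of post-order is the root; it splits in-order into left and right subtrees.
Root R: left subtree has 0 nodes { }, right has 9 {F, X, Z, W, V, U, E, K, T}.
  Root F: left subtree has 0 nodes { }, right has 8 {X, Z, W, V, U, E, K, T}.
    Root T: left subtree has 7 nodes {X, Z, W, V, U, E, K}, right has 0 { }.
      Root E: left subtree has 5 nodes {X, Z, W, V, U}, right has 1 {K}.
        Root Z: left subtree has 1 node {X}, right has 3 {W, V, U}.
          Root U: left subtree has 2 nodes {W, V}, right has 0 { }.
            Root V: left subtree has 1 node {W}, right has 0 { }.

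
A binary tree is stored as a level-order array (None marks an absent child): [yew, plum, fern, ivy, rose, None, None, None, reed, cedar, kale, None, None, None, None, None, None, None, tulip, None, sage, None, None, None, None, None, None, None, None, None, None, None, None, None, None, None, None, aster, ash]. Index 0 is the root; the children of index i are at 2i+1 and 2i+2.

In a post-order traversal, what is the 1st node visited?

Post-order visits the left subtree, then the right subtree, then the node.
At yew: go left to plum.
  At plum: go left to ivy.
    At ivy: no left child.
    At ivy: go right to reed.
      At reed: no left child.
      At reed: go right to tulip.
        At tulip: go left to aster.
          aster is a leaf — visit aster.
        At tulip: go right to ash.
          ash is a leaf — visit ash.
        Visit tulip.
      Visit reed.
    Visit ivy.
  At plum: go right to rose.
    At rose: go left to cedar.
      At cedar: no left child.
      At cedar: go right to sage.
        sage is a leaf — visit sage.
      Visit cedar.
    At rose: go right to kale.
      kale is a leaf — visit kale.
    Visit rose.
  Visit plum.
At yew: go right to fern.
  fern is a leaf — visit fern.
Visit yew.
Full post-order sequence: aster, ash, tulip, reed, ivy, sage, cedar, kale, rose, plum, fern, yew.

aster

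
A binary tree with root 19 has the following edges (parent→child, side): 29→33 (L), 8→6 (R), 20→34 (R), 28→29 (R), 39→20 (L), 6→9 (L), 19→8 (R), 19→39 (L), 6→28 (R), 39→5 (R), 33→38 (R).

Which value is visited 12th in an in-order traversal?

29

In-order visits the left subtree, then the node, then the right subtree.
At 19: go left to 39.
  At 39: go left to 20.
    At 20: no left child.
    Visit 20.
    At 20: go right to 34.
      34 is a leaf — visit 34.
  Visit 39.
  At 39: go right to 5.
    5 is a leaf — visit 5.
Visit 19.
At 19: go right to 8.
  At 8: no left child.
  Visit 8.
  At 8: go right to 6.
    At 6: go left to 9.
      9 is a leaf — visit 9.
    Visit 6.
    At 6: go right to 28.
      At 28: no left child.
      Visit 28.
      At 28: go right to 29.
        At 29: go left to 33.
          At 33: no left child.
          Visit 33.
          At 33: go right to 38.
            38 is a leaf — visit 38.
        Visit 29.
        At 29: no right child.
Full in-order sequence: 20, 34, 39, 5, 19, 8, 9, 6, 28, 33, 38, 29.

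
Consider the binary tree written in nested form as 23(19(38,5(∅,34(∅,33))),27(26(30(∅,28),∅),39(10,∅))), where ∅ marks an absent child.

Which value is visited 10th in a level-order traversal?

10

Level-order visits nodes level by level from the root, left to right within each level.
Level 0: 23
Level 1: 19, 27
Level 2: 38, 5, 26, 39
Level 3: 34, 30, 10
Level 4: 33, 28
Full level-order sequence: 23, 19, 27, 38, 5, 26, 39, 34, 30, 10, 33, 28.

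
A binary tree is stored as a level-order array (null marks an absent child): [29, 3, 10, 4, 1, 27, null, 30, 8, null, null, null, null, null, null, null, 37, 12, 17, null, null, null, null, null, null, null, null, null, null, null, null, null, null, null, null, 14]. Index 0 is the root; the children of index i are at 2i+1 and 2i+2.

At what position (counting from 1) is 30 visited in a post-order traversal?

2

Post-order visits the left subtree, then the right subtree, then the node.
At 29: go left to 3.
  At 3: go left to 4.
    At 4: go left to 30.
      At 30: no left child.
      At 30: go right to 37.
        37 is a leaf — visit 37.
      Visit 30.
    At 4: go right to 8.
      At 8: go left to 12.
        At 12: go left to 14.
          14 is a leaf — visit 14.
        At 12: no right child.
        Visit 12.
      At 8: go right to 17.
        17 is a leaf — visit 17.
      Visit 8.
    Visit 4.
  At 3: go right to 1.
    1 is a leaf — visit 1.
  Visit 3.
At 29: go right to 10.
  At 10: go left to 27.
    27 is a leaf — visit 27.
  At 10: no right child.
  Visit 10.
Visit 29.
Full post-order sequence: 37, 30, 14, 12, 17, 8, 4, 1, 3, 27, 10, 29.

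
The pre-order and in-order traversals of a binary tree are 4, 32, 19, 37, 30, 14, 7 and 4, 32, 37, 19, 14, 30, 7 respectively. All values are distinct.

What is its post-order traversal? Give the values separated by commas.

37, 14, 7, 30, 19, 32, 4

The first element of pre-order is the root; it splits in-order into left and right subtrees.
Root 4: left subtree has 0 nodes { }, right has 6 {32, 37, 19, 14, 30, 7}.
  Root 32: left subtree has 0 nodes { }, right has 5 {37, 19, 14, 30, 7}.
    Root 19: left subtree has 1 node {37}, right has 3 {14, 30, 7}.
      Root 30: left subtree has 1 node {14}, right has 1 {7}.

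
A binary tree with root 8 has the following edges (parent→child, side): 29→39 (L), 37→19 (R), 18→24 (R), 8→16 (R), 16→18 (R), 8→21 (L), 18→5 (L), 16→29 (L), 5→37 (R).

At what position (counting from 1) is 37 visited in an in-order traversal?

7

In-order visits the left subtree, then the node, then the right subtree.
At 8: go left to 21.
  21 is a leaf — visit 21.
Visit 8.
At 8: go right to 16.
  At 16: go left to 29.
    At 29: go left to 39.
      39 is a leaf — visit 39.
    Visit 29.
    At 29: no right child.
  Visit 16.
  At 16: go right to 18.
    At 18: go left to 5.
      At 5: no left child.
      Visit 5.
      At 5: go right to 37.
        At 37: no left child.
        Visit 37.
        At 37: go right to 19.
          19 is a leaf — visit 19.
    Visit 18.
    At 18: go right to 24.
      24 is a leaf — visit 24.
Full in-order sequence: 21, 8, 39, 29, 16, 5, 37, 19, 18, 24.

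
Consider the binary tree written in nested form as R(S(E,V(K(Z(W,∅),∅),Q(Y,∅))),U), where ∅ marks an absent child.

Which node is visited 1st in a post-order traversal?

Post-order visits the left subtree, then the right subtree, then the node.
At R: go left to S.
  At S: go left to E.
    E is a leaf — visit E.
  At S: go right to V.
    At V: go left to K.
      At K: go left to Z.
        At Z: go left to W.
          W is a leaf — visit W.
        At Z: no right child.
        Visit Z.
      At K: no right child.
      Visit K.
    At V: go right to Q.
      At Q: go left to Y.
        Y is a leaf — visit Y.
      At Q: no right child.
      Visit Q.
    Visit V.
  Visit S.
At R: go right to U.
  U is a leaf — visit U.
Visit R.
Full post-order sequence: E, W, Z, K, Y, Q, V, S, U, R.

E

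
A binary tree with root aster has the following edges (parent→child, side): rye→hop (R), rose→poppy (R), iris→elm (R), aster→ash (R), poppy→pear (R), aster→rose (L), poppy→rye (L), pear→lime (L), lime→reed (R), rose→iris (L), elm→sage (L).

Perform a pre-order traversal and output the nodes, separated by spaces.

Pre-order visits the node, then its left subtree, then its right subtree.
Visit aster.
At aster: go left to rose.
  Visit rose.
  At rose: go left to iris.
    Visit iris.
    At iris: no left child.
    At iris: go right to elm.
      Visit elm.
      At elm: go left to sage.
        sage is a leaf — visit sage.
      At elm: no right child.
  At rose: go right to poppy.
    Visit poppy.
    At poppy: go left to rye.
      Visit rye.
      At rye: no left child.
      At rye: go right to hop.
        hop is a leaf — visit hop.
    At poppy: go right to pear.
      Visit pear.
      At pear: go left to lime.
        Visit lime.
        At lime: no left child.
        At lime: go right to reed.
          reed is a leaf — visit reed.
      At pear: no right child.
At aster: go right to ash.
  ash is a leaf — visit ash.

aster rose iris elm sage poppy rye hop pear lime reed ash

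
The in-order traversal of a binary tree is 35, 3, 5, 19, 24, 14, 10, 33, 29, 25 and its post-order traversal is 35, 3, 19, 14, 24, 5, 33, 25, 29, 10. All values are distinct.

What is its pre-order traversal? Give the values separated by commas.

The last element of post-order is the root; it splits in-order into left and right subtrees.
Root 10: left subtree has 6 nodes {35, 3, 5, 19, 24, 14}, right has 3 {33, 29, 25}.
  Root 5: left subtree has 2 nodes {35, 3}, right has 3 {19, 24, 14}.
    Root 3: left subtree has 1 node {35}, right has 0 { }.
    Root 24: left subtree has 1 node {19}, right has 1 {14}.
  Root 29: left subtree has 1 node {33}, right has 1 {25}.

10, 5, 3, 35, 24, 19, 14, 29, 33, 25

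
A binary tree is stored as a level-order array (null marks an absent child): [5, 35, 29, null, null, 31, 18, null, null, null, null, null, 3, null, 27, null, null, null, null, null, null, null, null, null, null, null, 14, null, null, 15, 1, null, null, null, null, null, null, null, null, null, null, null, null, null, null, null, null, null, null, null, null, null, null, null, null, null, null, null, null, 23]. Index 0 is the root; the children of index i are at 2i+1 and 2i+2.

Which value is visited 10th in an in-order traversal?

27

In-order visits the left subtree, then the node, then the right subtree.
At 5: go left to 35.
  35 is a leaf — visit 35.
Visit 5.
At 5: go right to 29.
  At 29: go left to 31.
    At 31: no left child.
    Visit 31.
    At 31: go right to 3.
      At 3: no left child.
      Visit 3.
      At 3: go right to 14.
        14 is a leaf — visit 14.
  Visit 29.
  At 29: go right to 18.
    At 18: no left child.
    Visit 18.
    At 18: go right to 27.
      At 27: go left to 15.
        At 15: go left to 23.
          23 is a leaf — visit 23.
        Visit 15.
        At 15: no right child.
      Visit 27.
      At 27: go right to 1.
        1 is a leaf — visit 1.
Full in-order sequence: 35, 5, 31, 3, 14, 29, 18, 23, 15, 27, 1.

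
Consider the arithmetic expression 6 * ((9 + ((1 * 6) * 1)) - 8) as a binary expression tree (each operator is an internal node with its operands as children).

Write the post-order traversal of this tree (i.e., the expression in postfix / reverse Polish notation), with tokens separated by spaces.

6 9 1 6 * 1 * + 8 - *

Post-order on an expression tree gives postfix notation: for each operator, emit left operand, right operand, then the operator.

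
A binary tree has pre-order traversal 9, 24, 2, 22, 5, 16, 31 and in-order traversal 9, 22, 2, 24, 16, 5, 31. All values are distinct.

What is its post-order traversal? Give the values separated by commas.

22, 2, 16, 31, 5, 24, 9

The first element of pre-order is the root; it splits in-order into left and right subtrees.
Root 9: left subtree has 0 nodes { }, right has 6 {22, 2, 24, 16, 5, 31}.
  Root 24: left subtree has 2 nodes {22, 2}, right has 3 {16, 5, 31}.
    Root 2: left subtree has 1 node {22}, right has 0 { }.
    Root 5: left subtree has 1 node {16}, right has 1 {31}.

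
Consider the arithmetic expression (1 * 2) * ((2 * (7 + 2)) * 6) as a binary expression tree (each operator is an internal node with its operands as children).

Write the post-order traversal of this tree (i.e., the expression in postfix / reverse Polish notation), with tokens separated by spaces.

Post-order on an expression tree gives postfix notation: for each operator, emit left operand, right operand, then the operator.

1 2 * 2 7 2 + * 6 * *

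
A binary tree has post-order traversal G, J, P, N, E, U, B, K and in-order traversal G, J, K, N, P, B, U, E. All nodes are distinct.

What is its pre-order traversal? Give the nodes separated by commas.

The last element of post-order is the root; it splits in-order into left and right subtrees.
Root K: left subtree has 2 nodes {G, J}, right has 5 {N, P, B, U, E}.
  Root J: left subtree has 1 node {G}, right has 0 { }.
  Root B: left subtree has 2 nodes {N, P}, right has 2 {U, E}.
    Root N: left subtree has 0 nodes { }, right has 1 {P}.
    Root U: left subtree has 0 nodes { }, right has 1 {E}.

K, J, G, B, N, P, U, E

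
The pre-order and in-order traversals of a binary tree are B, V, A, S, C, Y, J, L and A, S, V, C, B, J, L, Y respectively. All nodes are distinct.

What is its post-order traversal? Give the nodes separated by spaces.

S A C V L J Y B

The first element of pre-order is the root; it splits in-order into left and right subtrees.
Root B: left subtree has 4 nodes {A, S, V, C}, right has 3 {J, L, Y}.
  Root V: left subtree has 2 nodes {A, S}, right has 1 {C}.
    Root A: left subtree has 0 nodes { }, right has 1 {S}.
  Root Y: left subtree has 2 nodes {J, L}, right has 0 { }.
    Root J: left subtree has 0 nodes { }, right has 1 {L}.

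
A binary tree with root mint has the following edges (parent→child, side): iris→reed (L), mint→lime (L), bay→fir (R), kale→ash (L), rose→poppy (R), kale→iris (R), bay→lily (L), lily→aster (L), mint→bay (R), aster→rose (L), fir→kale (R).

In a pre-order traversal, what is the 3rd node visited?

Pre-order visits the node, then its left subtree, then its right subtree.
Visit mint.
At mint: go left to lime.
  lime is a leaf — visit lime.
At mint: go right to bay.
  Visit bay.
  At bay: go left to lily.
    Visit lily.
    At lily: go left to aster.
      Visit aster.
      At aster: go left to rose.
        Visit rose.
        At rose: no left child.
        At rose: go right to poppy.
          poppy is a leaf — visit poppy.
      At aster: no right child.
    At lily: no right child.
  At bay: go right to fir.
    Visit fir.
    At fir: no left child.
    At fir: go right to kale.
      Visit kale.
      At kale: go left to ash.
        ash is a leaf — visit ash.
      At kale: go right to iris.
        Visit iris.
        At iris: go left to reed.
          reed is a leaf — visit reed.
        At iris: no right child.
Full pre-order sequence: mint, lime, bay, lily, aster, rose, poppy, fir, kale, ash, iris, reed.

bay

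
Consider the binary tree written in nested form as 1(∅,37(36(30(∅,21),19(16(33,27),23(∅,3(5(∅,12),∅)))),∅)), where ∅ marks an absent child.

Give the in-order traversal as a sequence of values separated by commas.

1, 30, 21, 36, 33, 16, 27, 19, 23, 5, 12, 3, 37

In-order visits the left subtree, then the node, then the right subtree.
At 1: no left child.
Visit 1.
At 1: go right to 37.
  At 37: go left to 36.
    At 36: go left to 30.
      At 30: no left child.
      Visit 30.
      At 30: go right to 21.
        21 is a leaf — visit 21.
    Visit 36.
    At 36: go right to 19.
      At 19: go left to 16.
        At 16: go left to 33.
          33 is a leaf — visit 33.
        Visit 16.
        At 16: go right to 27.
          27 is a leaf — visit 27.
      Visit 19.
      At 19: go right to 23.
        At 23: no left child.
        Visit 23.
        At 23: go right to 3.
          At 3: go left to 5.
            At 5: no left child.
            Visit 5.
            At 5: go right to 12.
              12 is a leaf — visit 12.
          Visit 3.
          At 3: no right child.
  Visit 37.
  At 37: no right child.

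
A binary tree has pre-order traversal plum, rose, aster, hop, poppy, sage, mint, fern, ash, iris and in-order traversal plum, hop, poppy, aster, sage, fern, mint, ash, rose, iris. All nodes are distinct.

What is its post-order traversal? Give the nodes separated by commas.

poppy, hop, fern, ash, mint, sage, aster, iris, rose, plum

The first element of pre-order is the root; it splits in-order into left and right subtrees.
Root plum: left subtree has 0 nodes { }, right has 9 {hop, poppy, aster, sage, fern, mint, ash, rose, iris}.
  Root rose: left subtree has 7 nodes {hop, poppy, aster, sage, fern, mint, ash}, right has 1 {iris}.
    Root aster: left subtree has 2 nodes {hop, poppy}, right has 4 {sage, fern, mint, ash}.
      Root hop: left subtree has 0 nodes { }, right has 1 {poppy}.
      Root sage: left subtree has 0 nodes { }, right has 3 {fern, mint, ash}.
        Root mint: left subtree has 1 node {fern}, right has 1 {ash}.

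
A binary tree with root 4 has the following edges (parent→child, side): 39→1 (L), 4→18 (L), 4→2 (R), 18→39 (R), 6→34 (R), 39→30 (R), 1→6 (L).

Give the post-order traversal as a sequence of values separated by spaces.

Post-order visits the left subtree, then the right subtree, then the node.
At 4: go left to 18.
  At 18: no left child.
  At 18: go right to 39.
    At 39: go left to 1.
      At 1: go left to 6.
        At 6: no left child.
        At 6: go right to 34.
          34 is a leaf — visit 34.
        Visit 6.
      At 1: no right child.
      Visit 1.
    At 39: go right to 30.
      30 is a leaf — visit 30.
    Visit 39.
  Visit 18.
At 4: go right to 2.
  2 is a leaf — visit 2.
Visit 4.

34 6 1 30 39 18 2 4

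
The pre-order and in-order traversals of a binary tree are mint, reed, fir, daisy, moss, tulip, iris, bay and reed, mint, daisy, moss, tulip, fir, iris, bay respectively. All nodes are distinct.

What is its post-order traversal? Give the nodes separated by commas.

The first element of pre-order is the root; it splits in-order into left and right subtrees.
Root mint: left subtree has 1 node {reed}, right has 6 {daisy, moss, tulip, fir, iris, bay}.
  Root fir: left subtree has 3 nodes {daisy, moss, tulip}, right has 2 {iris, bay}.
    Root daisy: left subtree has 0 nodes { }, right has 2 {moss, tulip}.
      Root moss: left subtree has 0 nodes { }, right has 1 {tulip}.
    Root iris: left subtree has 0 nodes { }, right has 1 {bay}.

reed, tulip, moss, daisy, bay, iris, fir, mint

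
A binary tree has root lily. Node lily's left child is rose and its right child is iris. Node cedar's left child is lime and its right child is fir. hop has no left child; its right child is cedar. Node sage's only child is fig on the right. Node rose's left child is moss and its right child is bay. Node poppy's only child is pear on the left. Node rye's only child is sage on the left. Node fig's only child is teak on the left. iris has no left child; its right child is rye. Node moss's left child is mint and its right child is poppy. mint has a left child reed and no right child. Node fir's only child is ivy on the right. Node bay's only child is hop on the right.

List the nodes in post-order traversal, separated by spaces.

Post-order visits the left subtree, then the right subtree, then the node.
At lily: go left to rose.
  At rose: go left to moss.
    At moss: go left to mint.
      At mint: go left to reed.
        reed is a leaf — visit reed.
      At mint: no right child.
      Visit mint.
    At moss: go right to poppy.
      At poppy: go left to pear.
        pear is a leaf — visit pear.
      At poppy: no right child.
      Visit poppy.
    Visit moss.
  At rose: go right to bay.
    At bay: no left child.
    At bay: go right to hop.
      At hop: no left child.
      At hop: go right to cedar.
        At cedar: go left to lime.
          lime is a leaf — visit lime.
        At cedar: go right to fir.
          At fir: no left child.
          At fir: go right to ivy.
            ivy is a leaf — visit ivy.
          Visit fir.
        Visit cedar.
      Visit hop.
    Visit bay.
  Visit rose.
At lily: go right to iris.
  At iris: no left child.
  At iris: go right to rye.
    At rye: go left to sage.
      At sage: no left child.
      At sage: go right to fig.
        At fig: go left to teak.
          teak is a leaf — visit teak.
        At fig: no right child.
        Visit fig.
      Visit sage.
    At rye: no right child.
    Visit rye.
  Visit iris.
Visit lily.

reed mint pear poppy moss lime ivy fir cedar hop bay rose teak fig sage rye iris lily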